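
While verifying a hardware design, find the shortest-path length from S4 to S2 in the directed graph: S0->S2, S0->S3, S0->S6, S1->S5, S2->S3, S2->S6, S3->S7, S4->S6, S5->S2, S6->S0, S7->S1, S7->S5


BFS layer-by-layer from S4:
  dist 0: {S4}
  dist 1: {S6}
  dist 2: {S0}
  dist 3: {S2, S3}
  -> S2 reached at distance 3
Shortest path length = 3

3


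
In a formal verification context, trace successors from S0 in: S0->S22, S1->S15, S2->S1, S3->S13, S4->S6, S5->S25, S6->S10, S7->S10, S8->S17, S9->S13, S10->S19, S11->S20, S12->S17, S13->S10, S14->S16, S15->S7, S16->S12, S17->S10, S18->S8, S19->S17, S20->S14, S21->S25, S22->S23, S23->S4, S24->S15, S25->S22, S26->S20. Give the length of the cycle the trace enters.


Trace from S0 until a state repeats:
  S0 -> S22 -> S23 -> S4 -> S6 -> S10 -> S19 -> S17 -> S10
S10 first seen at step 5, revisited at step 8.
Cycle length = 8 - 5 = 3

3


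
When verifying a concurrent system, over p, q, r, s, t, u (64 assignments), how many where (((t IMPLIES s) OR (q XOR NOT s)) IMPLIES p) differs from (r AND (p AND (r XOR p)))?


F1 = (((t IMPLIES s) OR (q XOR NOT s)) IMPLIES p)
F2 = (r AND (p AND (r XOR p)))
Evaluate both on each of 64 rows (bits = p,q,r,s,t,u):
  row 0 [000000]: F1=0 F2=0 -> 0
  row 1 [000001]: F1=0 F2=0 -> 0
  row 2 [000010]: F1=0 F2=0 -> 0
  row 3 [000011]: F1=0 F2=0 -> 0
  row 4 [000100]: F1=0 F2=0 -> 0
  (every remaining row is evaluated the same way; all 64 results are listed next)
Full result column, 8 rows per line (p,q,r fixed per line; s,t,u runs 000..111 left to right):
  rows 0-7 [p,q,r=000]: 00000000  (ones: 0)
  rows 8-15 [p,q,r=001]: 00000000  (ones: 0)
  rows 16-23 [p,q,r=010]: 00110000  (ones: 2)
  rows 24-31 [p,q,r=011]: 00110000  (ones: 2)
  rows 32-39 [p,q,r=100]: 11111111  (ones: 8)
  rows 40-47 [p,q,r=101]: 11111111  (ones: 8)
  rows 48-55 [p,q,r=110]: 11111111  (ones: 8)
  rows 56-63 [p,q,r=111]: 11111111  (ones: 8)
Disagreements = 0+0+2+2+8+8+8+8 = 36

36


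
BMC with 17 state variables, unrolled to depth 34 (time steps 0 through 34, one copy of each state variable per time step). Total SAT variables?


BMC unrolls to depth k, creating one copy of each state var for steps 0..k.
Step count = 34 + 1 = 35 (steps 0 through 34)
Vars per step = 17
Total = 17 * 35 = 595

595


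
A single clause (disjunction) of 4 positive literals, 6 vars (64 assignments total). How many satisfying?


Step 1: Total=2^6=64
Step 2: Unsat when all 4 false: 2^2=4
Step 3: Sat=64-4=60

60


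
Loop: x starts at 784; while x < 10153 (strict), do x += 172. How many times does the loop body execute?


Step 1: x goes from 784 toward 10153 by 172; the body runs while x<10153, so iterations = ceil((bound-start)/step)
Step 2: Distance=9369
Step 3: ceil(9369/172)=55

55


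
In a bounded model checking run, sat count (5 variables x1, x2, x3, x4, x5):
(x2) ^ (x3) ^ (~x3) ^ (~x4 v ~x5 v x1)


CNF with 4 clauses over 5 vars (32 assignments).
An assignment satisfies CNF iff every clause has >=1 true literal.
Check each row (bits = x1,x2,x3,x4,x5; clause T/F shown):
  row 0 [00000]: clauses=FFTT -> 0
  row 1 [00001]: clauses=FFTT -> 0
  row 2 [00010]: clauses=FFTT -> 0
  row 3 [00011]: clauses=FFTF -> 0
  row 4 [00100]: clauses=FTFT -> 0
  row 5 [00101]: clauses=FTFT -> 0
  row 6 [00110]: clauses=FTFT -> 0
  row 7 [00111]: clauses=FTFF -> 0
  row 8 [01000]: clauses=TFTT -> 0
  row 9 [01001]: clauses=TFTT -> 0
  row 10 [01010]: clauses=TFTT -> 0
  row 11 [01011]: clauses=TFTF -> 0
  row 12 [01100]: clauses=TTFT -> 0
  row 13 [01101]: clauses=TTFT -> 0
  row 14 [01110]: clauses=TTFT -> 0
  row 15 [01111]: clauses=TTFF -> 0
  row 16 [10000]: clauses=FFTT -> 0
  row 17 [10001]: clauses=FFTT -> 0
  row 18 [10010]: clauses=FFTT -> 0
  row 19 [10011]: clauses=FFTT -> 0
  row 20 [10100]: clauses=FTFT -> 0
  row 21 [10101]: clauses=FTFT -> 0
  row 22 [10110]: clauses=FTFT -> 0
  row 23 [10111]: clauses=FTFT -> 0
  row 24 [11000]: clauses=TFTT -> 0
  row 25 [11001]: clauses=TFTT -> 0
  row 26 [11010]: clauses=TFTT -> 0
  row 27 [11011]: clauses=TFTT -> 0
  row 28 [11100]: clauses=TTFT -> 0
  row 29 [11101]: clauses=TTFT -> 0
  row 30 [11110]: clauses=TTFT -> 0
  row 31 [11111]: clauses=TTFT -> 0
Full result column, 8 rows per line (x1,x2 fixed per line; x3,x4,x5 runs 000..111 left to right):
  rows 0-7 [x1,x2=00]: 00000000  (ones: 0)
  rows 8-15 [x1,x2=01]: 00000000  (ones: 0)
  rows 16-23 [x1,x2=10]: 00000000  (ones: 0)
  rows 24-31 [x1,x2=11]: 00000000  (ones: 0)
Satisfying assignments = 0+0+0+0 = 0

0


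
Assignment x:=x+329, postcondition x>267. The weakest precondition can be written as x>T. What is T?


Formula: wp(x:=E, P) = P[E/x] (substitute E for x in postcondition)
Step 1: Postcondition: x>267
Step 2: Substitute x+329 for x: x+329>267
Step 3: Solve for x: x > 267-329 = -62

-62


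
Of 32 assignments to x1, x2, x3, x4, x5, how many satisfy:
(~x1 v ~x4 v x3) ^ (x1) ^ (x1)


CNF with 3 clauses over 5 vars (32 assignments).
An assignment satisfies CNF iff every clause has >=1 true literal.
Check each row (bits = x1,x2,x3,x4,x5; clause T/F shown):
  row 0 [00000]: clauses=TFF -> 0
  row 1 [00001]: clauses=TFF -> 0
  row 2 [00010]: clauses=TFF -> 0
  row 3 [00011]: clauses=TFF -> 0
  row 4 [00100]: clauses=TFF -> 0
  row 5 [00101]: clauses=TFF -> 0
  row 6 [00110]: clauses=TFF -> 0
  row 7 [00111]: clauses=TFF -> 0
  row 8 [01000]: clauses=TFF -> 0
  row 9 [01001]: clauses=TFF -> 0
  row 10 [01010]: clauses=TFF -> 0
  row 11 [01011]: clauses=TFF -> 0
  row 12 [01100]: clauses=TFF -> 0
  row 13 [01101]: clauses=TFF -> 0
  row 14 [01110]: clauses=TFF -> 0
  row 15 [01111]: clauses=TFF -> 0
  row 16 [10000]: clauses=TTT -> 1
  row 17 [10001]: clauses=TTT -> 1
  row 18 [10010]: clauses=FTT -> 0
  row 19 [10011]: clauses=FTT -> 0
  row 20 [10100]: clauses=TTT -> 1
  row 21 [10101]: clauses=TTT -> 1
  row 22 [10110]: clauses=TTT -> 1
  row 23 [10111]: clauses=TTT -> 1
  row 24 [11000]: clauses=TTT -> 1
  row 25 [11001]: clauses=TTT -> 1
  row 26 [11010]: clauses=FTT -> 0
  row 27 [11011]: clauses=FTT -> 0
  row 28 [11100]: clauses=TTT -> 1
  row 29 [11101]: clauses=TTT -> 1
  row 30 [11110]: clauses=TTT -> 1
  row 31 [11111]: clauses=TTT -> 1
Full result column, 8 rows per line (x1,x2 fixed per line; x3,x4,x5 runs 000..111 left to right):
  rows 0-7 [x1,x2=00]: 00000000  (ones: 0)
  rows 8-15 [x1,x2=01]: 00000000  (ones: 0)
  rows 16-23 [x1,x2=10]: 11001111  (ones: 6)
  rows 24-31 [x1,x2=11]: 11001111  (ones: 6)
Satisfying assignments = 0+0+6+6 = 12

12


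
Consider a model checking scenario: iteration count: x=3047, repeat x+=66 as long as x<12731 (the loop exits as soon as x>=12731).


Step 1: x goes from 3047 toward 12731 by 66; the body runs while x<12731, so iterations = ceil((bound-start)/step)
Step 2: Distance=9684
Step 3: ceil(9684/66)=147

147


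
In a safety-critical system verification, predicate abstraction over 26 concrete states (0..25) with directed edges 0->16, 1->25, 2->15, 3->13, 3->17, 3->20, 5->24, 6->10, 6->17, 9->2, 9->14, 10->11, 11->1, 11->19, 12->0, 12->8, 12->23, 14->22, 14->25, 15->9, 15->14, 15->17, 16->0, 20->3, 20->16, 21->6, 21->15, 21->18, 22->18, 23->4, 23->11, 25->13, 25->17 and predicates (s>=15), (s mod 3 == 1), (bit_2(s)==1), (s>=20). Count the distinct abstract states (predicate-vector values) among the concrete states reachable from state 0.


BFS from 0:
Concrete reachable: {0, 16}
Abstract via predicates (s>=15), (s mod 3 == 1), (bit_2(s)==1), (s>=20):
  (0,0,0,0) <- {0}
  (1,1,0,0) <- {16}
Distinct abstract states = 2

2


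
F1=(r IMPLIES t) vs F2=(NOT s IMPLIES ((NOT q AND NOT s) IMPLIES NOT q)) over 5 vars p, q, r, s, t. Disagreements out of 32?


F1 = (r IMPLIES t)
F2 = (NOT s IMPLIES ((NOT q AND NOT s) IMPLIES NOT q))
Evaluate both on each of 32 rows (bits = p,q,r,s,t):
  row 0 [00000]: F1=1 F2=1 -> 0
  row 1 [00001]: F1=1 F2=1 -> 0
  row 2 [00010]: F1=1 F2=1 -> 0
  row 3 [00011]: F1=1 F2=1 -> 0
  row 4 [00100]: F1=0 F2=1 (differ) -> 1
  row 5 [00101]: F1=1 F2=1 -> 0
  row 6 [00110]: F1=0 F2=1 (differ) -> 1
  row 7 [00111]: F1=1 F2=1 -> 0
  row 8 [01000]: F1=1 F2=1 -> 0
  row 9 [01001]: F1=1 F2=1 -> 0
  row 10 [01010]: F1=1 F2=1 -> 0
  row 11 [01011]: F1=1 F2=1 -> 0
  row 12 [01100]: F1=0 F2=1 (differ) -> 1
  row 13 [01101]: F1=1 F2=1 -> 0
  row 14 [01110]: F1=0 F2=1 (differ) -> 1
  row 15 [01111]: F1=1 F2=1 -> 0
  row 16 [10000]: F1=1 F2=1 -> 0
  row 17 [10001]: F1=1 F2=1 -> 0
  row 18 [10010]: F1=1 F2=1 -> 0
  row 19 [10011]: F1=1 F2=1 -> 0
  row 20 [10100]: F1=0 F2=1 (differ) -> 1
  row 21 [10101]: F1=1 F2=1 -> 0
  row 22 [10110]: F1=0 F2=1 (differ) -> 1
  row 23 [10111]: F1=1 F2=1 -> 0
  row 24 [11000]: F1=1 F2=1 -> 0
  row 25 [11001]: F1=1 F2=1 -> 0
  row 26 [11010]: F1=1 F2=1 -> 0
  row 27 [11011]: F1=1 F2=1 -> 0
  row 28 [11100]: F1=0 F2=1 (differ) -> 1
  row 29 [11101]: F1=1 F2=1 -> 0
  row 30 [11110]: F1=0 F2=1 (differ) -> 1
  row 31 [11111]: F1=1 F2=1 -> 0
Full result column, 8 rows per line (p,q fixed per line; r,s,t runs 000..111 left to right):
  rows 0-7 [p,q=00]: 00001010  (ones: 2)
  rows 8-15 [p,q=01]: 00001010  (ones: 2)
  rows 16-23 [p,q=10]: 00001010  (ones: 2)
  rows 24-31 [p,q=11]: 00001010  (ones: 2)
Disagreements = 2+2+2+2 = 8

8


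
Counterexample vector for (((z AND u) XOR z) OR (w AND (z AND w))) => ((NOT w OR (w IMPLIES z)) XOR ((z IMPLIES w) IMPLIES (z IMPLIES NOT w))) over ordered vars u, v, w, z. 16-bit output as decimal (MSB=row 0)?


F1 = (((z AND u) XOR z) OR (w AND (z AND w)))
F2 = ((NOT w OR (w IMPLIES z)) XOR ((z IMPLIES w) IMPLIES (z IMPLIES NOT w)))
Counterexample to F1=>F2 is where F1=1 and F2=0.
Evaluate each row (bits = u,v,w,z, MSB first):
  row 0 [0000]: F1=0 F2=0 -> F1&~F2 -> 0
  row 1 [0001]: F1=1 F2=0 -> F1&~F2 -> 1
  row 2 [0010]: F1=0 F2=1 -> F1&~F2 -> 0
  row 3 [0011]: F1=1 F2=1 -> F1&~F2 -> 0
  row 4 [0100]: F1=0 F2=0 -> F1&~F2 -> 0
  row 5 [0101]: F1=1 F2=0 -> F1&~F2 -> 1
  row 6 [0110]: F1=0 F2=1 -> F1&~F2 -> 0
  row 7 [0111]: F1=1 F2=1 -> F1&~F2 -> 0
  row 8 [1000]: F1=0 F2=0 -> F1&~F2 -> 0
  row 9 [1001]: F1=0 F2=0 -> F1&~F2 -> 0
  row 10 [1010]: F1=0 F2=1 -> F1&~F2 -> 0
  row 11 [1011]: F1=1 F2=1 -> F1&~F2 -> 0
  row 12 [1100]: F1=0 F2=0 -> F1&~F2 -> 0
  row 13 [1101]: F1=0 F2=0 -> F1&~F2 -> 0
  row 14 [1110]: F1=0 F2=1 -> F1&~F2 -> 0
  row 15 [1111]: F1=1 F2=1 -> F1&~F2 -> 0
Full result column, 4 rows per line (u,v fixed per line; w,z runs 00..11 left to right):
  rows 0-3 [u,v=00]: 0100  = hex 4
  rows 4-7 [u,v=01]: 0100  = hex 4
  rows 8-11 [u,v=10]: 0000  = hex 0
  rows 12-15 [u,v=11]: 0000  = hex 0
Counterexample vector (row 0 .. row 15) = 0100010000000000
Output column grouped in 4s = 0100 0100 0000 0000 = 0x4400
Convert to decimal digit by digit (value = value*16 + digit):
  4 -> 4
  4*16 + 4 = 68
  68*16 + 0 = 1088
  1088*16 + 0 = 17408
Decimal = 17408

17408


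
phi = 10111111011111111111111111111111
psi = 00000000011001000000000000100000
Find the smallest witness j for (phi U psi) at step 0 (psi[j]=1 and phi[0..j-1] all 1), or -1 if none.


(phi U psi) at 0: need smallest j with psi[j]=1 and phi[i]=1 for all i in [0,j).
Scan from step 0:
  step 0: phi=1, psi=0 -> continue
  step 1: phi=0 -> phi-prefix broken from here
  step 9: psi=1 but phi already failed -> not a witness
  step 10: psi=1 but phi already failed -> not a witness
  step 13: psi=1 but phi already failed -> not a witness
  step 26: psi=1 but phi already failed -> not a witness
  end of trace: no witness -> -1
Witness step = -1

-1


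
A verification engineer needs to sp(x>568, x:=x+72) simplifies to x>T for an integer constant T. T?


Formula: sp(P, x:=E) = exists old_x. (x = E[old_x/x]) AND P[old_x/x] (old_x is the value of x before the assignment; eliminate old_x by solving x = E[old_x/x] for old_x)
Step 1: Precondition P: x>568, i.e. old_x > 568
Step 2: Assignment gives x = old_x + 72, so old_x = x - 72
Step 3: Substitute into P: x - 72 > 568
Step 4: Simplify: x > 568+72 = 640

640


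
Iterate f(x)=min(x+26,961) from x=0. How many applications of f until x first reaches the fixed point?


Step 1: x=0, cap=961, increment=26
Step 2: x grows by 26 each step until capped at 961; fixed point is x=961
Step 3: iterations = ceil(961/26) = 37

37


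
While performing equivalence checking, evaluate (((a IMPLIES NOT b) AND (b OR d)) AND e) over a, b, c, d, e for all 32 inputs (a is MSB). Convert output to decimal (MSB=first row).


Formula: (((a IMPLIES NOT b) AND (b OR d)) AND e) over a, b, c, d, e (32 rows)
Evaluate each row (bits = a,b,c,d,e, MSB first):
  row 0 [00000]: (((0 IMPLIES NOT 0) AND (0 OR 0)) AND 0) -> 0
  row 1 [00001]: (((0 IMPLIES NOT 0) AND (0 OR 0)) AND 1) -> 0
  row 2 [00010]: (((0 IMPLIES NOT 0) AND (0 OR 1)) AND 0) -> 0
  row 3 [00011]: (((0 IMPLIES NOT 0) AND (0 OR 1)) AND 1) -> 1
  row 4 [00100]: (((0 IMPLIES NOT 0) AND (0 OR 0)) AND 0) -> 0
  row 5 [00101]: (((0 IMPLIES NOT 0) AND (0 OR 0)) AND 1) -> 0
  row 6 [00110]: (((0 IMPLIES NOT 0) AND (0 OR 1)) AND 0) -> 0
  row 7 [00111]: (((0 IMPLIES NOT 0) AND (0 OR 1)) AND 1) -> 1
  row 8 [01000]: (((0 IMPLIES NOT 1) AND (1 OR 0)) AND 0) -> 0
  row 9 [01001]: (((0 IMPLIES NOT 1) AND (1 OR 0)) AND 1) -> 1
  row 10 [01010]: (((0 IMPLIES NOT 1) AND (1 OR 1)) AND 0) -> 0
  row 11 [01011]: (((0 IMPLIES NOT 1) AND (1 OR 1)) AND 1) -> 1
  row 12 [01100]: (((0 IMPLIES NOT 1) AND (1 OR 0)) AND 0) -> 0
  row 13 [01101]: (((0 IMPLIES NOT 1) AND (1 OR 0)) AND 1) -> 1
  row 14 [01110]: (((0 IMPLIES NOT 1) AND (1 OR 1)) AND 0) -> 0
  row 15 [01111]: (((0 IMPLIES NOT 1) AND (1 OR 1)) AND 1) -> 1
  row 16 [10000]: (((1 IMPLIES NOT 0) AND (0 OR 0)) AND 0) -> 0
  row 17 [10001]: (((1 IMPLIES NOT 0) AND (0 OR 0)) AND 1) -> 0
  row 18 [10010]: (((1 IMPLIES NOT 0) AND (0 OR 1)) AND 0) -> 0
  row 19 [10011]: (((1 IMPLIES NOT 0) AND (0 OR 1)) AND 1) -> 1
  row 20 [10100]: (((1 IMPLIES NOT 0) AND (0 OR 0)) AND 0) -> 0
  row 21 [10101]: (((1 IMPLIES NOT 0) AND (0 OR 0)) AND 1) -> 0
  row 22 [10110]: (((1 IMPLIES NOT 0) AND (0 OR 1)) AND 0) -> 0
  row 23 [10111]: (((1 IMPLIES NOT 0) AND (0 OR 1)) AND 1) -> 1
  row 24 [11000]: (((1 IMPLIES NOT 1) AND (1 OR 0)) AND 0) -> 0
  row 25 [11001]: (((1 IMPLIES NOT 1) AND (1 OR 0)) AND 1) -> 0
  row 26 [11010]: (((1 IMPLIES NOT 1) AND (1 OR 1)) AND 0) -> 0
  row 27 [11011]: (((1 IMPLIES NOT 1) AND (1 OR 1)) AND 1) -> 0
  row 28 [11100]: (((1 IMPLIES NOT 1) AND (1 OR 0)) AND 0) -> 0
  row 29 [11101]: (((1 IMPLIES NOT 1) AND (1 OR 0)) AND 1) -> 0
  row 30 [11110]: (((1 IMPLIES NOT 1) AND (1 OR 1)) AND 0) -> 0
  row 31 [11111]: (((1 IMPLIES NOT 1) AND (1 OR 1)) AND 1) -> 0
Full result column, 4 rows per line (a,b,c fixed per line; d,e runs 00..11 left to right):
  rows 0-3 [a,b,c=000]: 0001  = hex 1
  rows 4-7 [a,b,c=001]: 0001  = hex 1
  rows 8-11 [a,b,c=010]: 0101  = hex 5
  rows 12-15 [a,b,c=011]: 0101  = hex 5
  rows 16-19 [a,b,c=100]: 0001  = hex 1
  rows 20-23 [a,b,c=101]: 0001  = hex 1
  rows 24-27 [a,b,c=110]: 0000  = hex 0
  rows 28-31 [a,b,c=111]: 0000  = hex 0
Output column (row 0 .. row 31) = 00010001010101010001000100000000
Output column grouped in 4s = 0001 0001 0101 0101 0001 0001 0000 0000 = 0x11551100
Convert to decimal digit by digit (value = value*16 + digit):
  1 -> 1
  1*16 + 1 = 17
  17*16 + 5 = 277
  277*16 + 5 = 4437
  4437*16 + 1 = 70993
  70993*16 + 1 = 1135889
  1135889*16 + 0 = 18174224
  18174224*16 + 0 = 290787584
Decimal = 290787584

290787584


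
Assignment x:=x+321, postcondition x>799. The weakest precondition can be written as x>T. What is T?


Formula: wp(x:=E, P) = P[E/x] (substitute E for x in postcondition)
Step 1: Postcondition: x>799
Step 2: Substitute x+321 for x: x+321>799
Step 3: Solve for x: x > 799-321 = 478

478


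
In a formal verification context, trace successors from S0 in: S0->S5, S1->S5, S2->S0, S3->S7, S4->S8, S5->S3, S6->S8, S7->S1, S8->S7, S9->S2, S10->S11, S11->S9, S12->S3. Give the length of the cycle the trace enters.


Trace from S0 until a state repeats:
  S0 -> S5 -> S3 -> S7 -> S1 -> S5
S5 first seen at step 1, revisited at step 5.
Cycle length = 5 - 1 = 4

4


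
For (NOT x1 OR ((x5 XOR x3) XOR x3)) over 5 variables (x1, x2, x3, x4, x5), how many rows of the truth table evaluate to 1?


Formula: (NOT x1 OR ((x5 XOR x3) XOR x3)) over 5 vars (32 rows)
Evaluate each row (x1, x2, x3, x4, x5 as bits, MSB first):
  row 0 [00000]: (NOT 0 OR ((0 XOR 0) XOR 0)) -> 1
  row 1 [00001]: (NOT 0 OR ((1 XOR 0) XOR 0)) -> 1
  row 2 [00010]: (NOT 0 OR ((0 XOR 0) XOR 0)) -> 1
  row 3 [00011]: (NOT 0 OR ((1 XOR 0) XOR 0)) -> 1
  row 4 [00100]: (NOT 0 OR ((0 XOR 1) XOR 1)) -> 1
  row 5 [00101]: (NOT 0 OR ((1 XOR 1) XOR 1)) -> 1
  row 6 [00110]: (NOT 0 OR ((0 XOR 1) XOR 1)) -> 1
  row 7 [00111]: (NOT 0 OR ((1 XOR 1) XOR 1)) -> 1
  row 8 [01000]: (NOT 0 OR ((0 XOR 0) XOR 0)) -> 1
  row 9 [01001]: (NOT 0 OR ((1 XOR 0) XOR 0)) -> 1
  row 10 [01010]: (NOT 0 OR ((0 XOR 0) XOR 0)) -> 1
  row 11 [01011]: (NOT 0 OR ((1 XOR 0) XOR 0)) -> 1
  row 12 [01100]: (NOT 0 OR ((0 XOR 1) XOR 1)) -> 1
  row 13 [01101]: (NOT 0 OR ((1 XOR 1) XOR 1)) -> 1
  row 14 [01110]: (NOT 0 OR ((0 XOR 1) XOR 1)) -> 1
  row 15 [01111]: (NOT 0 OR ((1 XOR 1) XOR 1)) -> 1
  row 16 [10000]: (NOT 1 OR ((0 XOR 0) XOR 0)) -> 0
  row 17 [10001]: (NOT 1 OR ((1 XOR 0) XOR 0)) -> 1
  row 18 [10010]: (NOT 1 OR ((0 XOR 0) XOR 0)) -> 0
  row 19 [10011]: (NOT 1 OR ((1 XOR 0) XOR 0)) -> 1
  row 20 [10100]: (NOT 1 OR ((0 XOR 1) XOR 1)) -> 0
  row 21 [10101]: (NOT 1 OR ((1 XOR 1) XOR 1)) -> 1
  row 22 [10110]: (NOT 1 OR ((0 XOR 1) XOR 1)) -> 0
  row 23 [10111]: (NOT 1 OR ((1 XOR 1) XOR 1)) -> 1
  row 24 [11000]: (NOT 1 OR ((0 XOR 0) XOR 0)) -> 0
  row 25 [11001]: (NOT 1 OR ((1 XOR 0) XOR 0)) -> 1
  row 26 [11010]: (NOT 1 OR ((0 XOR 0) XOR 0)) -> 0
  row 27 [11011]: (NOT 1 OR ((1 XOR 0) XOR 0)) -> 1
  row 28 [11100]: (NOT 1 OR ((0 XOR 1) XOR 1)) -> 0
  row 29 [11101]: (NOT 1 OR ((1 XOR 1) XOR 1)) -> 1
  row 30 [11110]: (NOT 1 OR ((0 XOR 1) XOR 1)) -> 0
  row 31 [11111]: (NOT 1 OR ((1 XOR 1) XOR 1)) -> 1
Full result column, 8 rows per line (x1,x2 fixed per line; x3,x4,x5 runs 000..111 left to right):
  rows 0-7 [x1,x2=00]: 11111111  (ones: 8)
  rows 8-15 [x1,x2=01]: 11111111  (ones: 8)
  rows 16-23 [x1,x2=10]: 01010101  (ones: 4)
  rows 24-31 [x1,x2=11]: 01010101  (ones: 4)
Count of 1-rows = 8+8+4+4 = 24

24


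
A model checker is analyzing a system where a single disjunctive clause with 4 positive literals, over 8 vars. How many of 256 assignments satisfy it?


Step 1: Total=2^8=256
Step 2: Unsat when all 4 false: 2^4=16
Step 3: Sat=256-16=240

240


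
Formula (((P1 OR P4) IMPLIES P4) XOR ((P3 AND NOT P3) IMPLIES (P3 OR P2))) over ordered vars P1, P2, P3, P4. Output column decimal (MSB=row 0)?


Formula: (((P1 OR P4) IMPLIES P4) XOR ((P3 AND NOT P3) IMPLIES (P3 OR P2))) over P1, P2, P3, P4 (16 rows)
Evaluate each row (bits = P1,P2,P3,P4, MSB first):
  row 0 [0000]: (((0 OR 0) IMPLIES 0) XOR ((0 AND NOT 0) IMPLIES (0 OR 0))) -> 0
  row 1 [0001]: (((0 OR 1) IMPLIES 1) XOR ((0 AND NOT 0) IMPLIES (0 OR 0))) -> 0
  row 2 [0010]: (((0 OR 0) IMPLIES 0) XOR ((1 AND NOT 1) IMPLIES (1 OR 0))) -> 0
  row 3 [0011]: (((0 OR 1) IMPLIES 1) XOR ((1 AND NOT 1) IMPLIES (1 OR 0))) -> 0
  row 4 [0100]: (((0 OR 0) IMPLIES 0) XOR ((0 AND NOT 0) IMPLIES (0 OR 1))) -> 0
  row 5 [0101]: (((0 OR 1) IMPLIES 1) XOR ((0 AND NOT 0) IMPLIES (0 OR 1))) -> 0
  row 6 [0110]: (((0 OR 0) IMPLIES 0) XOR ((1 AND NOT 1) IMPLIES (1 OR 1))) -> 0
  row 7 [0111]: (((0 OR 1) IMPLIES 1) XOR ((1 AND NOT 1) IMPLIES (1 OR 1))) -> 0
  row 8 [1000]: (((1 OR 0) IMPLIES 0) XOR ((0 AND NOT 0) IMPLIES (0 OR 0))) -> 1
  row 9 [1001]: (((1 OR 1) IMPLIES 1) XOR ((0 AND NOT 0) IMPLIES (0 OR 0))) -> 0
  row 10 [1010]: (((1 OR 0) IMPLIES 0) XOR ((1 AND NOT 1) IMPLIES (1 OR 0))) -> 1
  row 11 [1011]: (((1 OR 1) IMPLIES 1) XOR ((1 AND NOT 1) IMPLIES (1 OR 0))) -> 0
  row 12 [1100]: (((1 OR 0) IMPLIES 0) XOR ((0 AND NOT 0) IMPLIES (0 OR 1))) -> 1
  row 13 [1101]: (((1 OR 1) IMPLIES 1) XOR ((0 AND NOT 0) IMPLIES (0 OR 1))) -> 0
  row 14 [1110]: (((1 OR 0) IMPLIES 0) XOR ((1 AND NOT 1) IMPLIES (1 OR 1))) -> 1
  row 15 [1111]: (((1 OR 1) IMPLIES 1) XOR ((1 AND NOT 1) IMPLIES (1 OR 1))) -> 0
Full result column, 4 rows per line (P1,P2 fixed per line; P3,P4 runs 00..11 left to right):
  rows 0-3 [P1,P2=00]: 0000  = hex 0
  rows 4-7 [P1,P2=01]: 0000  = hex 0
  rows 8-11 [P1,P2=10]: 1010  = hex A
  rows 12-15 [P1,P2=11]: 1010  = hex A
Output column (row 0 .. row 15) = 0000000010101010
Output column grouped in 4s = 0000 0000 1010 1010 = 0x00AA
Convert to decimal digit by digit (value = value*16 + digit):
  0 -> 0
  0*16 + 0 = 0
  0*16 + 10 (A) = 10
  10*16 + 10 (A) = 170
Decimal = 170

170


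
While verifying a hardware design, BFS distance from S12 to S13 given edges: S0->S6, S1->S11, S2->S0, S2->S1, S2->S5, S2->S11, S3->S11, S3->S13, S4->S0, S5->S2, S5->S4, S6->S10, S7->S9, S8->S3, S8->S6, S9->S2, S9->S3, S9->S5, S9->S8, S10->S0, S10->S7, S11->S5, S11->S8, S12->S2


BFS layer-by-layer from S12:
  dist 0: {S12}
  dist 1: {S2}
  dist 2: {S0, S1, S5, S11}
  dist 3: {S4, S6, S8}
  dist 4: {S3, S10}
  dist 5: {S7, S13}
  -> S13 reached at distance 5
Shortest path length = 5

5


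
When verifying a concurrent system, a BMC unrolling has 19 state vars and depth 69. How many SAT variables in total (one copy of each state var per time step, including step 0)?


BMC unrolls to depth k, creating one copy of each state var for steps 0..k.
Step count = 69 + 1 = 70 (steps 0 through 69)
Vars per step = 19
Total = 19 * 70 = 1330

1330


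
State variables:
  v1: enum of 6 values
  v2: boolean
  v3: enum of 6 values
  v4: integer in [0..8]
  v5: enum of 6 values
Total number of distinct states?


State space = product of domain sizes of all variables.
Domain sizes:
  v1 (enum of 6 values): 6
  v2 (boolean): 2
  v3 (enum of 6 values): 6
  v4 (integer in [0..8]): 9
  v5 (enum of 6 values): 6
Product = 6 * 2 * 6 * 9 * 6 = 3888

3888


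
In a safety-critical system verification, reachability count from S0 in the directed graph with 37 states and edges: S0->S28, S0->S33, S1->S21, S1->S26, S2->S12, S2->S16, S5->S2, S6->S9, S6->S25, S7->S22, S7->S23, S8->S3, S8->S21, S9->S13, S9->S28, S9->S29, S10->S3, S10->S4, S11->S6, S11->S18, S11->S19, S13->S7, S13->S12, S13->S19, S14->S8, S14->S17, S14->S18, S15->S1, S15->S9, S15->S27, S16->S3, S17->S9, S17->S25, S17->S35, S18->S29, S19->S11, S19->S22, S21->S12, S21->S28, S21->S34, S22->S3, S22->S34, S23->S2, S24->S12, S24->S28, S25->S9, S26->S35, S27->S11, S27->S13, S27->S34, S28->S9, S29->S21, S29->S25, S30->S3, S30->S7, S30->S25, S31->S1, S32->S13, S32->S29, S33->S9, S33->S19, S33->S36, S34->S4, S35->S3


BFS from S0:
  layer 0: {S0}
  layer 1: {S28, S33}
  layer 2: {S9, S19, S36}
  layer 3: {S11, S13, S22, S29}
  layer 4: {S3, S6, S7, S12, S18, S21, S25, S34}
  layer 5: {S4, S23}
  layer 6: {S2}
  layer 7: {S16}
Reachable set: {S0, S2, S3, S4, S6, S7, S9, S11, S12, S13, S16, S18, S19, S21, S22, S23, S25, S28, S29, S33, S34, S36}
Count = 22

22


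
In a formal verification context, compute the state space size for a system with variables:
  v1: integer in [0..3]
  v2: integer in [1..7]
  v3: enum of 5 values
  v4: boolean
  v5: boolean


State space = product of domain sizes of all variables.
Domain sizes:
  v1 (integer in [0..3]): 4
  v2 (integer in [1..7]): 7
  v3 (enum of 5 values): 5
  v4 (boolean): 2
  v5 (boolean): 2
Product = 4 * 7 * 5 * 2 * 2 = 560

560


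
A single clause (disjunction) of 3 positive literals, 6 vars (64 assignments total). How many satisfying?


Step 1: Total=2^6=64
Step 2: Unsat when all 3 false: 2^3=8
Step 3: Sat=64-8=56

56


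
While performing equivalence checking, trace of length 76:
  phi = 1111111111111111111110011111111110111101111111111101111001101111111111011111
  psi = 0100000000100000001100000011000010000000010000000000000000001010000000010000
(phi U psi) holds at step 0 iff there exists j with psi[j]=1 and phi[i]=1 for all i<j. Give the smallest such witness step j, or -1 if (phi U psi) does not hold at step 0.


(phi U psi) at 0: need smallest j with psi[j]=1 and phi[i]=1 for all i in [0,j).
Scan from step 0:
  step 0: phi=1, psi=0 -> continue
  step 1: psi=1 and phi held for [0,1) -> witness found
Witness step = 1

1


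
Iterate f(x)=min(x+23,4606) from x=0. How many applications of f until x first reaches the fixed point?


Step 1: x=0, cap=4606, increment=23
Step 2: x grows by 23 each step until capped at 4606; fixed point is x=4606
Step 3: iterations = ceil(4606/23) = 201

201


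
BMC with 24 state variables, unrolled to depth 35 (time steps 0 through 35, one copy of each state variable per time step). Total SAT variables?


BMC unrolls to depth k, creating one copy of each state var for steps 0..k.
Step count = 35 + 1 = 36 (steps 0 through 35)
Vars per step = 24
Total = 24 * 36 = 864

864


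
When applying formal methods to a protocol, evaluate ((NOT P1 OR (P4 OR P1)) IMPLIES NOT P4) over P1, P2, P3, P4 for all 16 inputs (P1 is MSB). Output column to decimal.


Formula: ((NOT P1 OR (P4 OR P1)) IMPLIES NOT P4) over P1, P2, P3, P4 (16 rows)
Evaluate each row (bits = P1,P2,P3,P4, MSB first):
  row 0 [0000]: ((NOT 0 OR (0 OR 0)) IMPLIES NOT 0) -> 1
  row 1 [0001]: ((NOT 0 OR (1 OR 0)) IMPLIES NOT 1) -> 0
  row 2 [0010]: ((NOT 0 OR (0 OR 0)) IMPLIES NOT 0) -> 1
  row 3 [0011]: ((NOT 0 OR (1 OR 0)) IMPLIES NOT 1) -> 0
  row 4 [0100]: ((NOT 0 OR (0 OR 0)) IMPLIES NOT 0) -> 1
  row 5 [0101]: ((NOT 0 OR (1 OR 0)) IMPLIES NOT 1) -> 0
  row 6 [0110]: ((NOT 0 OR (0 OR 0)) IMPLIES NOT 0) -> 1
  row 7 [0111]: ((NOT 0 OR (1 OR 0)) IMPLIES NOT 1) -> 0
  row 8 [1000]: ((NOT 1 OR (0 OR 1)) IMPLIES NOT 0) -> 1
  row 9 [1001]: ((NOT 1 OR (1 OR 1)) IMPLIES NOT 1) -> 0
  row 10 [1010]: ((NOT 1 OR (0 OR 1)) IMPLIES NOT 0) -> 1
  row 11 [1011]: ((NOT 1 OR (1 OR 1)) IMPLIES NOT 1) -> 0
  row 12 [1100]: ((NOT 1 OR (0 OR 1)) IMPLIES NOT 0) -> 1
  row 13 [1101]: ((NOT 1 OR (1 OR 1)) IMPLIES NOT 1) -> 0
  row 14 [1110]: ((NOT 1 OR (0 OR 1)) IMPLIES NOT 0) -> 1
  row 15 [1111]: ((NOT 1 OR (1 OR 1)) IMPLIES NOT 1) -> 0
Full result column, 4 rows per line (P1,P2 fixed per line; P3,P4 runs 00..11 left to right):
  rows 0-3 [P1,P2=00]: 1010  = hex A
  rows 4-7 [P1,P2=01]: 1010  = hex A
  rows 8-11 [P1,P2=10]: 1010  = hex A
  rows 12-15 [P1,P2=11]: 1010  = hex A
Output column (row 0 .. row 15) = 1010101010101010
Output column grouped in 4s = 1010 1010 1010 1010 = 0xAAAA
Convert to decimal digit by digit (value = value*16 + digit):
  A -> 10
  10*16 + 10 (A) = 170
  170*16 + 10 (A) = 2730
  2730*16 + 10 (A) = 43690
Decimal = 43690

43690


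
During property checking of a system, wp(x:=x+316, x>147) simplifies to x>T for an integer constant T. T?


Formula: wp(x:=E, P) = P[E/x] (substitute E for x in postcondition)
Step 1: Postcondition: x>147
Step 2: Substitute x+316 for x: x+316>147
Step 3: Solve for x: x > 147-316 = -169

-169


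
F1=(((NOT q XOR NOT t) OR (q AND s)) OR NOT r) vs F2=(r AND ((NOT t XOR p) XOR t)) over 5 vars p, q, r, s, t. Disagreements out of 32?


F1 = (((NOT q XOR NOT t) OR (q AND s)) OR NOT r)
F2 = (r AND ((NOT t XOR p) XOR t))
Evaluate both on each of 32 rows (bits = p,q,r,s,t):
  row 0 [00000]: F1=1 F2=0 (differ) -> 1
  row 1 [00001]: F1=1 F2=0 (differ) -> 1
  row 2 [00010]: F1=1 F2=0 (differ) -> 1
  row 3 [00011]: F1=1 F2=0 (differ) -> 1
  row 4 [00100]: F1=0 F2=1 (differ) -> 1
  row 5 [00101]: F1=1 F2=1 -> 0
  row 6 [00110]: F1=0 F2=1 (differ) -> 1
  row 7 [00111]: F1=1 F2=1 -> 0
  row 8 [01000]: F1=1 F2=0 (differ) -> 1
  row 9 [01001]: F1=1 F2=0 (differ) -> 1
  row 10 [01010]: F1=1 F2=0 (differ) -> 1
  row 11 [01011]: F1=1 F2=0 (differ) -> 1
  row 12 [01100]: F1=1 F2=1 -> 0
  row 13 [01101]: F1=0 F2=1 (differ) -> 1
  row 14 [01110]: F1=1 F2=1 -> 0
  row 15 [01111]: F1=1 F2=1 -> 0
  row 16 [10000]: F1=1 F2=0 (differ) -> 1
  row 17 [10001]: F1=1 F2=0 (differ) -> 1
  row 18 [10010]: F1=1 F2=0 (differ) -> 1
  row 19 [10011]: F1=1 F2=0 (differ) -> 1
  row 20 [10100]: F1=0 F2=0 -> 0
  row 21 [10101]: F1=1 F2=0 (differ) -> 1
  row 22 [10110]: F1=0 F2=0 -> 0
  row 23 [10111]: F1=1 F2=0 (differ) -> 1
  row 24 [11000]: F1=1 F2=0 (differ) -> 1
  row 25 [11001]: F1=1 F2=0 (differ) -> 1
  row 26 [11010]: F1=1 F2=0 (differ) -> 1
  row 27 [11011]: F1=1 F2=0 (differ) -> 1
  row 28 [11100]: F1=1 F2=0 (differ) -> 1
  row 29 [11101]: F1=0 F2=0 -> 0
  row 30 [11110]: F1=1 F2=0 (differ) -> 1
  row 31 [11111]: F1=1 F2=0 (differ) -> 1
Full result column, 8 rows per line (p,q fixed per line; r,s,t runs 000..111 left to right):
  rows 0-7 [p,q=00]: 11111010  (ones: 6)
  rows 8-15 [p,q=01]: 11110100  (ones: 5)
  rows 16-23 [p,q=10]: 11110101  (ones: 6)
  rows 24-31 [p,q=11]: 11111011  (ones: 7)
Disagreements = 6+5+6+7 = 24

24


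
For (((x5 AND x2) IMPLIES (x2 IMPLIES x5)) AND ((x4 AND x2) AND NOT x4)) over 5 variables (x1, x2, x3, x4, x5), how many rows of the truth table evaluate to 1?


Formula: (((x5 AND x2) IMPLIES (x2 IMPLIES x5)) AND ((x4 AND x2) AND NOT x4)) over 5 vars (32 rows)
Evaluate each row (x1, x2, x3, x4, x5 as bits, MSB first):
  row 0 [00000]: (((0 AND 0) IMPLIES (0 IMPLIES 0)) AND ((0 AND 0) AND NOT 0)) -> 0
  row 1 [00001]: (((1 AND 0) IMPLIES (0 IMPLIES 1)) AND ((0 AND 0) AND NOT 0)) -> 0
  row 2 [00010]: (((0 AND 0) IMPLIES (0 IMPLIES 0)) AND ((1 AND 0) AND NOT 1)) -> 0
  row 3 [00011]: (((1 AND 0) IMPLIES (0 IMPLIES 1)) AND ((1 AND 0) AND NOT 1)) -> 0
  row 4 [00100]: (((0 AND 0) IMPLIES (0 IMPLIES 0)) AND ((0 AND 0) AND NOT 0)) -> 0
  row 5 [00101]: (((1 AND 0) IMPLIES (0 IMPLIES 1)) AND ((0 AND 0) AND NOT 0)) -> 0
  row 6 [00110]: (((0 AND 0) IMPLIES (0 IMPLIES 0)) AND ((1 AND 0) AND NOT 1)) -> 0
  row 7 [00111]: (((1 AND 0) IMPLIES (0 IMPLIES 1)) AND ((1 AND 0) AND NOT 1)) -> 0
  row 8 [01000]: (((0 AND 1) IMPLIES (1 IMPLIES 0)) AND ((0 AND 1) AND NOT 0)) -> 0
  row 9 [01001]: (((1 AND 1) IMPLIES (1 IMPLIES 1)) AND ((0 AND 1) AND NOT 0)) -> 0
  row 10 [01010]: (((0 AND 1) IMPLIES (1 IMPLIES 0)) AND ((1 AND 1) AND NOT 1)) -> 0
  row 11 [01011]: (((1 AND 1) IMPLIES (1 IMPLIES 1)) AND ((1 AND 1) AND NOT 1)) -> 0
  row 12 [01100]: (((0 AND 1) IMPLIES (1 IMPLIES 0)) AND ((0 AND 1) AND NOT 0)) -> 0
  row 13 [01101]: (((1 AND 1) IMPLIES (1 IMPLIES 1)) AND ((0 AND 1) AND NOT 0)) -> 0
  row 14 [01110]: (((0 AND 1) IMPLIES (1 IMPLIES 0)) AND ((1 AND 1) AND NOT 1)) -> 0
  row 15 [01111]: (((1 AND 1) IMPLIES (1 IMPLIES 1)) AND ((1 AND 1) AND NOT 1)) -> 0
  row 16 [10000]: (((0 AND 0) IMPLIES (0 IMPLIES 0)) AND ((0 AND 0) AND NOT 0)) -> 0
  row 17 [10001]: (((1 AND 0) IMPLIES (0 IMPLIES 1)) AND ((0 AND 0) AND NOT 0)) -> 0
  row 18 [10010]: (((0 AND 0) IMPLIES (0 IMPLIES 0)) AND ((1 AND 0) AND NOT 1)) -> 0
  row 19 [10011]: (((1 AND 0) IMPLIES (0 IMPLIES 1)) AND ((1 AND 0) AND NOT 1)) -> 0
  row 20 [10100]: (((0 AND 0) IMPLIES (0 IMPLIES 0)) AND ((0 AND 0) AND NOT 0)) -> 0
  row 21 [10101]: (((1 AND 0) IMPLIES (0 IMPLIES 1)) AND ((0 AND 0) AND NOT 0)) -> 0
  row 22 [10110]: (((0 AND 0) IMPLIES (0 IMPLIES 0)) AND ((1 AND 0) AND NOT 1)) -> 0
  row 23 [10111]: (((1 AND 0) IMPLIES (0 IMPLIES 1)) AND ((1 AND 0) AND NOT 1)) -> 0
  row 24 [11000]: (((0 AND 1) IMPLIES (1 IMPLIES 0)) AND ((0 AND 1) AND NOT 0)) -> 0
  row 25 [11001]: (((1 AND 1) IMPLIES (1 IMPLIES 1)) AND ((0 AND 1) AND NOT 0)) -> 0
  row 26 [11010]: (((0 AND 1) IMPLIES (1 IMPLIES 0)) AND ((1 AND 1) AND NOT 1)) -> 0
  row 27 [11011]: (((1 AND 1) IMPLIES (1 IMPLIES 1)) AND ((1 AND 1) AND NOT 1)) -> 0
  row 28 [11100]: (((0 AND 1) IMPLIES (1 IMPLIES 0)) AND ((0 AND 1) AND NOT 0)) -> 0
  row 29 [11101]: (((1 AND 1) IMPLIES (1 IMPLIES 1)) AND ((0 AND 1) AND NOT 0)) -> 0
  row 30 [11110]: (((0 AND 1) IMPLIES (1 IMPLIES 0)) AND ((1 AND 1) AND NOT 1)) -> 0
  row 31 [11111]: (((1 AND 1) IMPLIES (1 IMPLIES 1)) AND ((1 AND 1) AND NOT 1)) -> 0
Full result column, 8 rows per line (x1,x2 fixed per line; x3,x4,x5 runs 000..111 left to right):
  rows 0-7 [x1,x2=00]: 00000000  (ones: 0)
  rows 8-15 [x1,x2=01]: 00000000  (ones: 0)
  rows 16-23 [x1,x2=10]: 00000000  (ones: 0)
  rows 24-31 [x1,x2=11]: 00000000  (ones: 0)
Count of 1-rows = 0+0+0+0 = 0

0


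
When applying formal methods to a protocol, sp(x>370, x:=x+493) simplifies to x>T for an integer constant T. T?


Formula: sp(P, x:=E) = exists old_x. (x = E[old_x/x]) AND P[old_x/x] (old_x is the value of x before the assignment; eliminate old_x by solving x = E[old_x/x] for old_x)
Step 1: Precondition P: x>370, i.e. old_x > 370
Step 2: Assignment gives x = old_x + 493, so old_x = x - 493
Step 3: Substitute into P: x - 493 > 370
Step 4: Simplify: x > 370+493 = 863

863


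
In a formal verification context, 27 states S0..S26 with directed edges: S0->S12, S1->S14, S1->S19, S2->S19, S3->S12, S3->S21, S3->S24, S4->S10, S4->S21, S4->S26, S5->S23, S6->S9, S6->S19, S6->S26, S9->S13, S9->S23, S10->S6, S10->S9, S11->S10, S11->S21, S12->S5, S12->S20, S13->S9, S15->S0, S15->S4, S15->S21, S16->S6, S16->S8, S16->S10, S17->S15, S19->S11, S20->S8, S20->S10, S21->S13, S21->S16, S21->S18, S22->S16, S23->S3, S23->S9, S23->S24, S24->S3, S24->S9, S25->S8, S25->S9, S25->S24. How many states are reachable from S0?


BFS from S0:
  layer 0: {S0}
  layer 1: {S12}
  layer 2: {S5, S20}
  layer 3: {S8, S10, S23}
  layer 4: {S3, S6, S9, S24}
  layer 5: {S13, S19, S21, S26}
  layer 6: {S11, S16, S18}
Reachable set: {S0, S3, S5, S6, S8, S9, S10, S11, S12, S13, S16, S18, S19, S20, S21, S23, S24, S26}
Count = 18

18


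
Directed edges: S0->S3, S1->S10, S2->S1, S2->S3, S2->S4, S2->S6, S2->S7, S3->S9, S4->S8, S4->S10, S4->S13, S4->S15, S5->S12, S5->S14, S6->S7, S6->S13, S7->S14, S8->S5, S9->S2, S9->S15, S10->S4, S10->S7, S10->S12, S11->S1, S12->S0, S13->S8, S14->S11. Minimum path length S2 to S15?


BFS layer-by-layer from S2:
  dist 0: {S2}
  dist 1: {S1, S3, S4, S6, S7}
  dist 2: {S8, S9, S10, S13, S14, S15}
  -> S15 reached at distance 2
Shortest path length = 2

2


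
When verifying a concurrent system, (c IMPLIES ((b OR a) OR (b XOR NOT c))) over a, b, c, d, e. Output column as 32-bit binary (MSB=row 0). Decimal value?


Formula: (c IMPLIES ((b OR a) OR (b XOR NOT c))) over a, b, c, d, e (32 rows)
Evaluate each row (bits = a,b,c,d,e, MSB first):
  row 0 [00000]: (0 IMPLIES ((0 OR 0) OR (0 XOR NOT 0))) -> 1
  row 1 [00001]: (0 IMPLIES ((0 OR 0) OR (0 XOR NOT 0))) -> 1
  row 2 [00010]: (0 IMPLIES ((0 OR 0) OR (0 XOR NOT 0))) -> 1
  row 3 [00011]: (0 IMPLIES ((0 OR 0) OR (0 XOR NOT 0))) -> 1
  row 4 [00100]: (1 IMPLIES ((0 OR 0) OR (0 XOR NOT 1))) -> 0
  row 5 [00101]: (1 IMPLIES ((0 OR 0) OR (0 XOR NOT 1))) -> 0
  row 6 [00110]: (1 IMPLIES ((0 OR 0) OR (0 XOR NOT 1))) -> 0
  row 7 [00111]: (1 IMPLIES ((0 OR 0) OR (0 XOR NOT 1))) -> 0
  row 8 [01000]: (0 IMPLIES ((1 OR 0) OR (1 XOR NOT 0))) -> 1
  row 9 [01001]: (0 IMPLIES ((1 OR 0) OR (1 XOR NOT 0))) -> 1
  row 10 [01010]: (0 IMPLIES ((1 OR 0) OR (1 XOR NOT 0))) -> 1
  row 11 [01011]: (0 IMPLIES ((1 OR 0) OR (1 XOR NOT 0))) -> 1
  row 12 [01100]: (1 IMPLIES ((1 OR 0) OR (1 XOR NOT 1))) -> 1
  row 13 [01101]: (1 IMPLIES ((1 OR 0) OR (1 XOR NOT 1))) -> 1
  row 14 [01110]: (1 IMPLIES ((1 OR 0) OR (1 XOR NOT 1))) -> 1
  row 15 [01111]: (1 IMPLIES ((1 OR 0) OR (1 XOR NOT 1))) -> 1
  row 16 [10000]: (0 IMPLIES ((0 OR 1) OR (0 XOR NOT 0))) -> 1
  row 17 [10001]: (0 IMPLIES ((0 OR 1) OR (0 XOR NOT 0))) -> 1
  row 18 [10010]: (0 IMPLIES ((0 OR 1) OR (0 XOR NOT 0))) -> 1
  row 19 [10011]: (0 IMPLIES ((0 OR 1) OR (0 XOR NOT 0))) -> 1
  row 20 [10100]: (1 IMPLIES ((0 OR 1) OR (0 XOR NOT 1))) -> 1
  row 21 [10101]: (1 IMPLIES ((0 OR 1) OR (0 XOR NOT 1))) -> 1
  row 22 [10110]: (1 IMPLIES ((0 OR 1) OR (0 XOR NOT 1))) -> 1
  row 23 [10111]: (1 IMPLIES ((0 OR 1) OR (0 XOR NOT 1))) -> 1
  row 24 [11000]: (0 IMPLIES ((1 OR 1) OR (1 XOR NOT 0))) -> 1
  row 25 [11001]: (0 IMPLIES ((1 OR 1) OR (1 XOR NOT 0))) -> 1
  row 26 [11010]: (0 IMPLIES ((1 OR 1) OR (1 XOR NOT 0))) -> 1
  row 27 [11011]: (0 IMPLIES ((1 OR 1) OR (1 XOR NOT 0))) -> 1
  row 28 [11100]: (1 IMPLIES ((1 OR 1) OR (1 XOR NOT 1))) -> 1
  row 29 [11101]: (1 IMPLIES ((1 OR 1) OR (1 XOR NOT 1))) -> 1
  row 30 [11110]: (1 IMPLIES ((1 OR 1) OR (1 XOR NOT 1))) -> 1
  row 31 [11111]: (1 IMPLIES ((1 OR 1) OR (1 XOR NOT 1))) -> 1
Full result column, 4 rows per line (a,b,c fixed per line; d,e runs 00..11 left to right):
  rows 0-3 [a,b,c=000]: 1111  = hex F
  rows 4-7 [a,b,c=001]: 0000  = hex 0
  rows 8-11 [a,b,c=010]: 1111  = hex F
  rows 12-15 [a,b,c=011]: 1111  = hex F
  rows 16-19 [a,b,c=100]: 1111  = hex F
  rows 20-23 [a,b,c=101]: 1111  = hex F
  rows 24-27 [a,b,c=110]: 1111  = hex F
  rows 28-31 [a,b,c=111]: 1111  = hex F
Output column (row 0 .. row 31) = 11110000111111111111111111111111
Output column grouped in 4s = 1111 0000 1111 1111 1111 1111 1111 1111 = 0xF0FFFFFF
Convert to decimal digit by digit (value = value*16 + digit):
  F -> 15
  15*16 + 0 = 240
  240*16 + 15 (F) = 3855
  3855*16 + 15 (F) = 61695
  61695*16 + 15 (F) = 987135
  987135*16 + 15 (F) = 15794175
  15794175*16 + 15 (F) = 252706815
  252706815*16 + 15 (F) = 4043309055
Decimal = 4043309055

4043309055


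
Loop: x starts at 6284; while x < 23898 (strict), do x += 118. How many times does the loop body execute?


Step 1: x goes from 6284 toward 23898 by 118; the body runs while x<23898, so iterations = ceil((bound-start)/step)
Step 2: Distance=17614
Step 3: ceil(17614/118)=150

150


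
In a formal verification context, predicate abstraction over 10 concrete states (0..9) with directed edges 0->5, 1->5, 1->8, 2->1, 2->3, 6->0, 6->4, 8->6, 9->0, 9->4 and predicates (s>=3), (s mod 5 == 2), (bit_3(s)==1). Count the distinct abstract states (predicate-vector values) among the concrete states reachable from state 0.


BFS from 0:
Concrete reachable: {0, 5}
Abstract via predicates (s>=3), (s mod 5 == 2), (bit_3(s)==1):
  (0,0,0) <- {0}
  (1,0,0) <- {5}
Distinct abstract states = 2

2


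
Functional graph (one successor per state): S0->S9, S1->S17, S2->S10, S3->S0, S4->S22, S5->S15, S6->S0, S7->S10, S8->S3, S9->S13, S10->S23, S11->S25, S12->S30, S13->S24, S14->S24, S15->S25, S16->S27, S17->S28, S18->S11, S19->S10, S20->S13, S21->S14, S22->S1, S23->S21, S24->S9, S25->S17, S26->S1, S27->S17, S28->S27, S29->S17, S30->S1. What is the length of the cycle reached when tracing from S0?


Trace from S0 until a state repeats:
  S0 -> S9 -> S13 -> S24 -> S9
S9 first seen at step 1, revisited at step 4.
Cycle length = 4 - 1 = 3

3


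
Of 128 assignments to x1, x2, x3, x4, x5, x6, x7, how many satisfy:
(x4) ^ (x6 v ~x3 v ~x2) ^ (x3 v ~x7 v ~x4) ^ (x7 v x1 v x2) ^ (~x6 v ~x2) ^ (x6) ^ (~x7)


CNF with 7 clauses over 7 vars (128 assignments).
An assignment satisfies CNF iff every clause has >=1 true literal.
Check each row (bits = x1,x2,x3,x4,x5,x6,x7; clause T/F shown):
  row 0 [0000000]: clauses=FTTFTFT -> 0
  row 1 [0000001]: clauses=FTTTTFF -> 0
  row 2 [0000010]: clauses=FTTFTTT -> 0
  row 3 [0000011]: clauses=FTTTTTF -> 0
  row 4 [0000100]: clauses=FTTFTFT -> 0
  (every remaining row is evaluated the same way; all 128 results are listed next)
Full result column, 8 rows per line (x1,x2,x3,x4 fixed per line; x5,x6,x7 runs 000..111 left to right):
  rows 0-7 [x1,x2,x3,x4=0000]: 00000000  (ones: 0)
  rows 8-15 [x1,x2,x3,x4=0001]: 00000000  (ones: 0)
  rows 16-23 [x1,x2,x3,x4=0010]: 00000000  (ones: 0)
  rows 24-31 [x1,x2,x3,x4=0011]: 00000000  (ones: 0)
  rows 32-39 [x1,x2,x3,x4=0100]: 00000000  (ones: 0)
  rows 40-47 [x1,x2,x3,x4=0101]: 00000000  (ones: 0)
  rows 48-55 [x1,x2,x3,x4=0110]: 00000000  (ones: 0)
  rows 56-63 [x1,x2,x3,x4=0111]: 00000000  (ones: 0)
  rows 64-71 [x1,x2,x3,x4=1000]: 00000000  (ones: 0)
  rows 72-79 [x1,x2,x3,x4=1001]: 00100010  (ones: 2)
  rows 80-87 [x1,x2,x3,x4=1010]: 00000000  (ones: 0)
  rows 88-95 [x1,x2,x3,x4=1011]: 00100010  (ones: 2)
  rows 96-103 [x1,x2,x3,x4=1100]: 00000000  (ones: 0)
  rows 104-111 [x1,x2,x3,x4=1101]: 00000000  (ones: 0)
  rows 112-119 [x1,x2,x3,x4=1110]: 00000000  (ones: 0)
  rows 120-127 [x1,x2,x3,x4=1111]: 00000000  (ones: 0)
Satisfying assignments = 0+0+0+0+0+0+0+0+0+2+0+2+0+0+0+0 = 4

4


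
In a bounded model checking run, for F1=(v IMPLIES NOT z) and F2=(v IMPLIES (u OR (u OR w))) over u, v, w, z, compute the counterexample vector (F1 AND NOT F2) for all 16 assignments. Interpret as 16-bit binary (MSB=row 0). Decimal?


F1 = (v IMPLIES NOT z)
F2 = (v IMPLIES (u OR (u OR w)))
Counterexample to F1=>F2 is where F1=1 and F2=0.
Evaluate each row (bits = u,v,w,z, MSB first):
  row 0 [0000]: F1=1 F2=1 -> F1&~F2 -> 0
  row 1 [0001]: F1=1 F2=1 -> F1&~F2 -> 0
  row 2 [0010]: F1=1 F2=1 -> F1&~F2 -> 0
  row 3 [0011]: F1=1 F2=1 -> F1&~F2 -> 0
  row 4 [0100]: F1=1 F2=0 -> F1&~F2 -> 1
  row 5 [0101]: F1=0 F2=0 -> F1&~F2 -> 0
  row 6 [0110]: F1=1 F2=1 -> F1&~F2 -> 0
  row 7 [0111]: F1=0 F2=1 -> F1&~F2 -> 0
  row 8 [1000]: F1=1 F2=1 -> F1&~F2 -> 0
  row 9 [1001]: F1=1 F2=1 -> F1&~F2 -> 0
  row 10 [1010]: F1=1 F2=1 -> F1&~F2 -> 0
  row 11 [1011]: F1=1 F2=1 -> F1&~F2 -> 0
  row 12 [1100]: F1=1 F2=1 -> F1&~F2 -> 0
  row 13 [1101]: F1=0 F2=1 -> F1&~F2 -> 0
  row 14 [1110]: F1=1 F2=1 -> F1&~F2 -> 0
  row 15 [1111]: F1=0 F2=1 -> F1&~F2 -> 0
Full result column, 4 rows per line (u,v fixed per line; w,z runs 00..11 left to right):
  rows 0-3 [u,v=00]: 0000  = hex 0
  rows 4-7 [u,v=01]: 1000  = hex 8
  rows 8-11 [u,v=10]: 0000  = hex 0
  rows 12-15 [u,v=11]: 0000  = hex 0
Counterexample vector (row 0 .. row 15) = 0000100000000000
Output column grouped in 4s = 0000 1000 0000 0000 = 0x0800
Convert to decimal digit by digit (value = value*16 + digit):
  0 -> 0
  0*16 + 8 = 8
  8*16 + 0 = 128
  128*16 + 0 = 2048
Decimal = 2048

2048
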